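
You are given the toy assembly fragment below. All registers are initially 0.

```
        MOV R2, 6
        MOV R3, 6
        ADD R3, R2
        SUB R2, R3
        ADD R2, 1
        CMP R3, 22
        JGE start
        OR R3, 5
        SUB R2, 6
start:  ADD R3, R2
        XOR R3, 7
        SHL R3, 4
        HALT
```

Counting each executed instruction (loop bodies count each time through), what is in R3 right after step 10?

MOV R2, 6 → R2=6
MOV R3, 6 → R3=6
ADD R3, R2 → R3=6+6=12
SUB R2, R3 → R2=6-12=-6
ADD R2, 1 → R2=(-6)+1=-5
CMP R3, 22  (cmp 12,22)
JGE start: not taken
OR R3, 5 → R3=12|5=13
SUB R2, 6 → R2=(-5)-6=-11
ADD R3, R2 → R3=13+(-11)=2
After step 10: R3 = 2.

2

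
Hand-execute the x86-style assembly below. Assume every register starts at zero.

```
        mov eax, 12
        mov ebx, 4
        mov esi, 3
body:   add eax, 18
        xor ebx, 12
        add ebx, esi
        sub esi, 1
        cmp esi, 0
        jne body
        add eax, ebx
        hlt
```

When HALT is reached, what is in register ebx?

6

mov eax, 12 → eax=12
mov ebx, 4 → ebx=4
mov esi, 3 → esi=3
add eax, 18 → eax=12+18=30
xor ebx, 12 → ebx=4^12=8
add ebx, esi → ebx=8+3=11
sub esi, 1 → esi=3-1=2
cmp esi, 0  (cmp 2,0)
jne body: taken
add eax, 18 → eax=30+18=48
xor ebx, 12 → ebx=11^12=7
add ebx, esi → ebx=7+2=9
sub esi, 1 → esi=2-1=1
cmp esi, 0  (cmp 1,0)
jne body: taken
add eax, 18 → eax=48+18=66
xor ebx, 12 → ebx=9^12=5
add ebx, esi → ebx=5+1=6
sub esi, 1 → esi=1-1=0
cmp esi, 0  (cmp 0,0)
jne body: not taken
add eax, ebx → eax=66+6=72
halt.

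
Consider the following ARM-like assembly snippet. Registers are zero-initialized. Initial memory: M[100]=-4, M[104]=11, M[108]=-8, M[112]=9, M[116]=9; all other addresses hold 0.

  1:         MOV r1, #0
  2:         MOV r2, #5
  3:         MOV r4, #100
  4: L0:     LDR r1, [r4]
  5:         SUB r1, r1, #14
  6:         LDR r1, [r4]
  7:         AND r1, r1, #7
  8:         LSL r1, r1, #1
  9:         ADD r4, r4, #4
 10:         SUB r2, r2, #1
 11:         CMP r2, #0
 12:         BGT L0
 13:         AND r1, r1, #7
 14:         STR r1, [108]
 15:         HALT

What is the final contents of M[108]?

2

MOV r1, #0 → r1=0
MOV r2, #5 → r2=5
MOV r4, #100 → r4=100
LDR r1, [r4] → r1=M[100]=-4
SUB r1, r1, #14 → r1=(-4)-14=-18
LDR r1, [r4] → r1=M[100]=-4
AND r1, r1, #7 → r1=(-4)&7=4
LSL r1, r1, #1 → r1=4<<1=8
ADD r4, r4, #4 → r4=100+4=104
SUB r2, r2, #1 → r2=5-1=4
CMP r2, #0  (cmp 4,0)
BGT L0: taken
LDR r1, [r4] → r1=M[104]=11
SUB r1, r1, #14 → r1=11-14=-3
LDR r1, [r4] → r1=M[104]=11
AND r1, r1, #7 → r1=11&7=3
LSL r1, r1, #1 → r1=3<<1=6
ADD r4, r4, #4 → r4=104+4=108
SUB r2, r2, #1 → r2=4-1=3
CMP r2, #0  (cmp 3,0)
BGT L0: taken
LDR r1, [r4] → r1=M[108]=-8
SUB r1, r1, #14 → r1=(-8)-14=-22
LDR r1, [r4] → r1=M[108]=-8
AND r1, r1, #7 → r1=(-8)&7=0
LSL r1, r1, #1 → r1=0<<1=0
ADD r4, r4, #4 → r4=108+4=112
SUB r2, r2, #1 → r2=3-1=2
CMP r2, #0  (cmp 2,0)
BGT L0: taken
LDR r1, [r4] → r1=M[112]=9
SUB r1, r1, #14 → r1=9-14=-5
LDR r1, [r4] → r1=M[112]=9
AND r1, r1, #7 → r1=9&7=1
LSL r1, r1, #1 → r1=1<<1=2
ADD r4, r4, #4 → r4=112+4=116
SUB r2, r2, #1 → r2=2-1=1
CMP r2, #0  (cmp 1,0)
BGT L0: taken
LDR r1, [r4] → r1=M[116]=9
SUB r1, r1, #14 → r1=9-14=-5
LDR r1, [r4] → r1=M[116]=9
AND r1, r1, #7 → r1=9&7=1
LSL r1, r1, #1 → r1=1<<1=2
ADD r4, r4, #4 → r4=116+4=120
SUB r2, r2, #1 → r2=1-1=0
CMP r2, #0  (cmp 0,0)
BGT L0: not taken
AND r1, r1, #7 → r1=2&7=2
STR r1, [108] → M[108]=2
halt.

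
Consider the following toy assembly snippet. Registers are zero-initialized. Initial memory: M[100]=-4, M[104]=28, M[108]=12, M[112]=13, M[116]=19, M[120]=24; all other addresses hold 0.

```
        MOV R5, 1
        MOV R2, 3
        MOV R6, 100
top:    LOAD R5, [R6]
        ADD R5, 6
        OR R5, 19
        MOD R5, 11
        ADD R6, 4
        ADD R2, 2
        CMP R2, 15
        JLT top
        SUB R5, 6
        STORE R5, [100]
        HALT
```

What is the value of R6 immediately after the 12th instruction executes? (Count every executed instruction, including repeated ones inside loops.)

104

MOV R5, 1 → R5=1
MOV R2, 3 → R2=3
MOV R6, 100 → R6=100
LOAD R5, [R6] → R5=M[100]=-4
ADD R5, 6 → R5=(-4)+6=2
OR R5, 19 → R5=2|19=19
MOD R5, 11 → R5=19%11=8
ADD R6, 4 → R6=100+4=104
ADD R2, 2 → R2=3+2=5
CMP R2, 15  (cmp 5,15)
JLT top: taken
LOAD R5, [R6] → R5=M[104]=28
After step 12: R6 = 104.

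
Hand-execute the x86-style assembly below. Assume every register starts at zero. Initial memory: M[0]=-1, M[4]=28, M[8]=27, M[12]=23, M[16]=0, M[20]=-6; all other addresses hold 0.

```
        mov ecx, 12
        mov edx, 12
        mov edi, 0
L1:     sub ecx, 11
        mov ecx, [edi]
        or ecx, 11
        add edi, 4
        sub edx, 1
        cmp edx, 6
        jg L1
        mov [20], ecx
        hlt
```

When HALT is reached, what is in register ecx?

-5

ecx=12
edx=12
edi=0
ecx=12-11=1
ecx=M[0]=-1
ecx=(-1)|11=-1
edi=0+4=4
edx=12-1=11
cmp edx, 6  (cmp 11,6)
jg L1: taken
ecx=(-1)-11=-12
ecx=M[4]=28
ecx=28|11=31
edi=4+4=8
edx=11-1=10
cmp edx, 6  (cmp 10,6)
jg L1: taken
ecx=31-11=20
ecx=M[8]=27
ecx=27|11=27
edi=8+4=12
edx=10-1=9
cmp edx, 6  (cmp 9,6)
jg L1: taken
ecx=27-11=16
ecx=M[12]=23
ecx=23|11=31
edi=12+4=16
edx=9-1=8
cmp edx, 6  (cmp 8,6)
jg L1: taken
ecx=31-11=20
ecx=M[16]=0
ecx=0|11=11
edi=16+4=20
edx=8-1=7
cmp edx, 6  (cmp 7,6)
jg L1: taken
ecx=11-11=0
ecx=M[20]=-6
ecx=(-6)|11=-5
edi=20+4=24
edx=7-1=6
cmp edx, 6  (cmp 6,6)
jg L1: not taken
mov [20], ecx → M[20]=-5
halt.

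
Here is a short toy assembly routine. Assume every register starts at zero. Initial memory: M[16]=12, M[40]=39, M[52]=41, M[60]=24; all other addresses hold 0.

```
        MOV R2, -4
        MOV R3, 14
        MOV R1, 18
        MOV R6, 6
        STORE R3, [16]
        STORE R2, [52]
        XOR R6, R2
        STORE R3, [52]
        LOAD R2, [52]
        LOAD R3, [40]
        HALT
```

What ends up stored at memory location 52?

14

MOV R2, -4 → R2=-4
MOV R3, 14 → R3=14
MOV R1, 18 → R1=18
MOV R6, 6 → R6=6
STORE R3, [16] → M[16]=14
STORE R2, [52] → M[52]=-4
XOR R6, R2 → R6=6^(-4)=-6
STORE R3, [52] → M[52]=14
LOAD R2, [52] → R2=M[52]=14
LOAD R3, [40] → R3=M[40]=39
halt.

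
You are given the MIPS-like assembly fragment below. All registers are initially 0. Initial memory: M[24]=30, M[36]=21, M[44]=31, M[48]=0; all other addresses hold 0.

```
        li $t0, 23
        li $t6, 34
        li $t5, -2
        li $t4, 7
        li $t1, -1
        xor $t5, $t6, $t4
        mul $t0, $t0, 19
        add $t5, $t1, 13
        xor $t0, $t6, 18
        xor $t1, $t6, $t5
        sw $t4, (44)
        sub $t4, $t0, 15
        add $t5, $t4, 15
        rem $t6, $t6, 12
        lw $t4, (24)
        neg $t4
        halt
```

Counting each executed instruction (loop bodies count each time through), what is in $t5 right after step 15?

48

li $t0, 23 → $t0=23
li $t6, 34 → $t6=34
li $t5, -2 → $t5=-2
li $t4, 7 → $t4=7
li $t1, -1 → $t1=-1
xor $t5, $t6, $t4 → $t5=34^7=37
mul $t0, $t0, 19 → $t0=23*19=437
add $t5, $t1, 13 → $t5=(-1)+13=12
xor $t0, $t6, 18 → $t0=34^18=48
xor $t1, $t6, $t5 → $t1=34^12=46
sw $t4, (44) → M[44]=7
sub $t4, $t0, 15 → $t4=48-15=33
add $t5, $t4, 15 → $t5=33+15=48
rem $t6, $t6, 12 → $t6=34%12=10
lw $t4, (24) → $t4=M[24]=30
After step 15: $t5 = 48.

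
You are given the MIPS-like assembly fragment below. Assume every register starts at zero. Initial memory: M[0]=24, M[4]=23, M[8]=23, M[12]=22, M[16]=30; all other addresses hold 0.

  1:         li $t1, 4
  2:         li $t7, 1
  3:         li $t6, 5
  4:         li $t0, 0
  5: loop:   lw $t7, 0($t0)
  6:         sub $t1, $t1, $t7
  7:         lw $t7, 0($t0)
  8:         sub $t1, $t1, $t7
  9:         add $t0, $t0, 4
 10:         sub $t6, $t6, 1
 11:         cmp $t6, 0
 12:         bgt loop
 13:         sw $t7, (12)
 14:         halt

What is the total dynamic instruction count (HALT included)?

46

$t1=4
$t7=1
$t6=5
$t0=0
$t7=M[0]=24
$t1=4-24=-20
$t7=M[0]=24
$t1=(-20)-24=-44
$t0=0+4=4
$t6=5-1=4
cmp $t6, 0  (cmp 4,0)
bgt loop: taken
$t7=M[4]=23
$t1=(-44)-23=-67
$t7=M[4]=23
$t1=(-67)-23=-90
$t0=4+4=8
$t6=4-1=3
cmp $t6, 0  (cmp 3,0)
bgt loop: taken
$t7=M[8]=23
$t1=(-90)-23=-113
$t7=M[8]=23
$t1=(-113)-23=-136
$t0=8+4=12
$t6=3-1=2
cmp $t6, 0  (cmp 2,0)
bgt loop: taken
$t7=M[12]=22
$t1=(-136)-22=-158
$t7=M[12]=22
$t1=(-158)-22=-180
$t0=12+4=16
$t6=2-1=1
cmp $t6, 0  (cmp 1,0)
bgt loop: taken
$t7=M[16]=30
$t1=(-180)-30=-210
$t7=M[16]=30
$t1=(-210)-30=-240
$t0=16+4=20
$t6=1-1=0
cmp $t6, 0  (cmp 0,0)
bgt loop: not taken
sw $t7, (12) → M[12]=30
halt.
Total executed instructions: 46.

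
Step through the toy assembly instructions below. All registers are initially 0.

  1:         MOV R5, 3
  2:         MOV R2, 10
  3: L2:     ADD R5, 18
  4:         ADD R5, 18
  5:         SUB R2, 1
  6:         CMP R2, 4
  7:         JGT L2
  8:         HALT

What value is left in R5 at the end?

219

after MOV R5, 3: R5=3
after MOV R2, 10: R2=10
after ADD R5, 18: R5=3+18=21
after ADD R5, 18: R5=21+18=39
after SUB R2, 1: R2=10-1=9
CMP R2, 4  (cmp 9,4)
JGT L2: taken
after ADD R5, 18: R5=39+18=57
after ADD R5, 18: R5=57+18=75
after SUB R2, 1: R2=9-1=8
CMP R2, 4  (cmp 8,4)
JGT L2: taken
after ADD R5, 18: R5=75+18=93
after ADD R5, 18: R5=93+18=111
after SUB R2, 1: R2=8-1=7
CMP R2, 4  (cmp 7,4)
JGT L2: taken
after ADD R5, 18: R5=111+18=129
after ADD R5, 18: R5=129+18=147
after SUB R2, 1: R2=7-1=6
CMP R2, 4  (cmp 6,4)
JGT L2: taken
after ADD R5, 18: R5=147+18=165
after ADD R5, 18: R5=165+18=183
after SUB R2, 1: R2=6-1=5
CMP R2, 4  (cmp 5,4)
JGT L2: taken
after ADD R5, 18: R5=183+18=201
after ADD R5, 18: R5=201+18=219
after SUB R2, 1: R2=5-1=4
CMP R2, 4  (cmp 4,4)
JGT L2: not taken
halt.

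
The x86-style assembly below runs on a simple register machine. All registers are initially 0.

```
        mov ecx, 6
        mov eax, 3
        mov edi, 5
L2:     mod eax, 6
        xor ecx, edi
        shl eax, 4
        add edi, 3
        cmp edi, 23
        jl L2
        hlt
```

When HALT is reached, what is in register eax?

after mov ecx, 6: ecx=6
after mov eax, 3: eax=3
after mov edi, 5: edi=5
after mod eax, 6: eax=3%6=3
after xor ecx, edi: ecx=6^5=3
after shl eax, 4: eax=3<<4=48
after add edi, 3: edi=5+3=8
cmp edi, 23  (cmp 8,23)
jl L2: taken
after mod eax, 6: eax=48%6=0
after xor ecx, edi: ecx=3^8=11
after shl eax, 4: eax=0<<4=0
after add edi, 3: edi=8+3=11
cmp edi, 23  (cmp 11,23)
jl L2: taken
after mod eax, 6: eax=0%6=0
after xor ecx, edi: ecx=11^11=0
after shl eax, 4: eax=0<<4=0
after add edi, 3: edi=11+3=14
cmp edi, 23  (cmp 14,23)
jl L2: taken
after mod eax, 6: eax=0%6=0
after xor ecx, edi: ecx=0^14=14
after shl eax, 4: eax=0<<4=0
after add edi, 3: edi=14+3=17
cmp edi, 23  (cmp 17,23)
jl L2: taken
after mod eax, 6: eax=0%6=0
after xor ecx, edi: ecx=14^17=31
after shl eax, 4: eax=0<<4=0
after add edi, 3: edi=17+3=20
cmp edi, 23  (cmp 20,23)
jl L2: taken
after mod eax, 6: eax=0%6=0
after xor ecx, edi: ecx=31^20=11
after shl eax, 4: eax=0<<4=0
after add edi, 3: edi=20+3=23
cmp edi, 23  (cmp 23,23)
jl L2: not taken
halt.

0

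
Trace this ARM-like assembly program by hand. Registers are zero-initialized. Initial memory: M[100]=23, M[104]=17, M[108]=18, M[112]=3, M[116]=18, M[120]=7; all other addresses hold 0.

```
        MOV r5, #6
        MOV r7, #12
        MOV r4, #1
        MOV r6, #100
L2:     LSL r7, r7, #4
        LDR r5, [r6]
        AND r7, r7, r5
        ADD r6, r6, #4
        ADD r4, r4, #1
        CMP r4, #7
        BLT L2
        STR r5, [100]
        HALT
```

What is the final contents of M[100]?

7

MOV r5, #6 → r5=6
MOV r7, #12 → r7=12
MOV r4, #1 → r4=1
MOV r6, #100 → r6=100
LSL r7, r7, #4 → r7=12<<4=192
LDR r5, [r6] → r5=M[100]=23
AND r7, r7, r5 → r7=192&23=0
ADD r6, r6, #4 → r6=100+4=104
ADD r4, r4, #1 → r4=1+1=2
CMP r4, #7  (cmp 2,7)
BLT L2: taken
LSL r7, r7, #4 → r7=0<<4=0
LDR r5, [r6] → r5=M[104]=17
AND r7, r7, r5 → r7=0&17=0
ADD r6, r6, #4 → r6=104+4=108
ADD r4, r4, #1 → r4=2+1=3
CMP r4, #7  (cmp 3,7)
BLT L2: taken
LSL r7, r7, #4 → r7=0<<4=0
LDR r5, [r6] → r5=M[108]=18
AND r7, r7, r5 → r7=0&18=0
ADD r6, r6, #4 → r6=108+4=112
ADD r4, r4, #1 → r4=3+1=4
CMP r4, #7  (cmp 4,7)
BLT L2: taken
LSL r7, r7, #4 → r7=0<<4=0
LDR r5, [r6] → r5=M[112]=3
AND r7, r7, r5 → r7=0&3=0
ADD r6, r6, #4 → r6=112+4=116
ADD r4, r4, #1 → r4=4+1=5
CMP r4, #7  (cmp 5,7)
BLT L2: taken
LSL r7, r7, #4 → r7=0<<4=0
LDR r5, [r6] → r5=M[116]=18
AND r7, r7, r5 → r7=0&18=0
ADD r6, r6, #4 → r6=116+4=120
ADD r4, r4, #1 → r4=5+1=6
CMP r4, #7  (cmp 6,7)
BLT L2: taken
LSL r7, r7, #4 → r7=0<<4=0
LDR r5, [r6] → r5=M[120]=7
AND r7, r7, r5 → r7=0&7=0
ADD r6, r6, #4 → r6=120+4=124
ADD r4, r4, #1 → r4=6+1=7
CMP r4, #7  (cmp 7,7)
BLT L2: not taken
STR r5, [100] → M[100]=7
halt.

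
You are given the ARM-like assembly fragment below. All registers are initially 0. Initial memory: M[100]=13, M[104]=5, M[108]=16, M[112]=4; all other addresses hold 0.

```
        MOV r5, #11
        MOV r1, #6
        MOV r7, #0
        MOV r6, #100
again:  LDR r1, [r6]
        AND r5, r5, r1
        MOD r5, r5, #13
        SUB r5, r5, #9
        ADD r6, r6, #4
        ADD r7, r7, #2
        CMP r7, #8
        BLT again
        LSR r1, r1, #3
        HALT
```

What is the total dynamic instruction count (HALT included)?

MOV r5, #11 → r5=11
MOV r1, #6 → r1=6
MOV r7, #0 → r7=0
MOV r6, #100 → r6=100
LDR r1, [r6] → r1=M[100]=13
AND r5, r5, r1 → r5=11&13=9
MOD r5, r5, #13 → r5=9%13=9
SUB r5, r5, #9 → r5=9-9=0
ADD r6, r6, #4 → r6=100+4=104
ADD r7, r7, #2 → r7=0+2=2
CMP r7, #8  (cmp 2,8)
BLT again: taken
LDR r1, [r6] → r1=M[104]=5
AND r5, r5, r1 → r5=0&5=0
MOD r5, r5, #13 → r5=0%13=0
SUB r5, r5, #9 → r5=0-9=-9
ADD r6, r6, #4 → r6=104+4=108
ADD r7, r7, #2 → r7=2+2=4
CMP r7, #8  (cmp 4,8)
BLT again: taken
LDR r1, [r6] → r1=M[108]=16
AND r5, r5, r1 → r5=(-9)&16=16
MOD r5, r5, #13 → r5=16%13=3
SUB r5, r5, #9 → r5=3-9=-6
ADD r6, r6, #4 → r6=108+4=112
ADD r7, r7, #2 → r7=4+2=6
CMP r7, #8  (cmp 6,8)
BLT again: taken
LDR r1, [r6] → r1=M[112]=4
AND r5, r5, r1 → r5=(-6)&4=0
MOD r5, r5, #13 → r5=0%13=0
SUB r5, r5, #9 → r5=0-9=-9
ADD r6, r6, #4 → r6=112+4=116
ADD r7, r7, #2 → r7=6+2=8
CMP r7, #8  (cmp 8,8)
BLT again: not taken
LSR r1, r1, #3 → r1=4>>3=0
halt.
Total executed instructions: 38.

38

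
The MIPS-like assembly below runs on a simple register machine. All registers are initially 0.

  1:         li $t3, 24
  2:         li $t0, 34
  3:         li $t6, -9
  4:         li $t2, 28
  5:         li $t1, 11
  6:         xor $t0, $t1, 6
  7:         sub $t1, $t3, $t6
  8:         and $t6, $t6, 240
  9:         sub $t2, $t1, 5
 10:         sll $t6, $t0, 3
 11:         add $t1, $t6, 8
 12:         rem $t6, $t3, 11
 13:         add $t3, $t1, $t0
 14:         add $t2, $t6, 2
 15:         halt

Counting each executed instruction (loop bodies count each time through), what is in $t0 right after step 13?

13

$t3=24
$t0=34
$t6=-9
$t2=28
$t1=11
$t0=11^6=13
$t1=24-(-9)=33
$t6=(-9)&240=240
$t2=33-5=28
$t6=13<<3=104
$t1=104+8=112
$t6=24%11=2
$t3=112+13=125
After step 13: $t0 = 13.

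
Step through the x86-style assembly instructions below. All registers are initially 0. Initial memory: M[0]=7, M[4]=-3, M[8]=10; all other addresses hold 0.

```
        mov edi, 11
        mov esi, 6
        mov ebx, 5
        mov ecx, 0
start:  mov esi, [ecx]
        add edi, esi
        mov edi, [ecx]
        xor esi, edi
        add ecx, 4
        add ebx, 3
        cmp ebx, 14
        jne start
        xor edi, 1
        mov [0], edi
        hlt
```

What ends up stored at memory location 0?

after mov edi, 11: edi=11
after mov esi, 6: esi=6
after mov ebx, 5: ebx=5
after mov ecx, 0: ecx=0
after mov esi, [ecx]: esi=M[0]=7
after add edi, esi: edi=11+7=18
after mov edi, [ecx]: edi=M[0]=7
after xor esi, edi: esi=7^7=0
after add ecx, 4: ecx=0+4=4
after add ebx, 3: ebx=5+3=8
cmp ebx, 14  (cmp 8,14)
jne start: taken
after mov esi, [ecx]: esi=M[4]=-3
after add edi, esi: edi=7+(-3)=4
after mov edi, [ecx]: edi=M[4]=-3
after xor esi, edi: esi=(-3)^(-3)=0
after add ecx, 4: ecx=4+4=8
after add ebx, 3: ebx=8+3=11
cmp ebx, 14  (cmp 11,14)
jne start: taken
after mov esi, [ecx]: esi=M[8]=10
after add edi, esi: edi=(-3)+10=7
after mov edi, [ecx]: edi=M[8]=10
after xor esi, edi: esi=10^10=0
after add ecx, 4: ecx=8+4=12
after add ebx, 3: ebx=11+3=14
cmp ebx, 14  (cmp 14,14)
jne start: not taken
after xor edi, 1: edi=10^1=11
mov [0], edi → M[0]=11
halt.

11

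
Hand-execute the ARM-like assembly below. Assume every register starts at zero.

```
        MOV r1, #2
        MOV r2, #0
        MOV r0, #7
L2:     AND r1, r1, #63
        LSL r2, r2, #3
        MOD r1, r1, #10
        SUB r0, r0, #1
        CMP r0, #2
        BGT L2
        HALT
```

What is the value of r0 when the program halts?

2

MOV r1, #2 → r1=2
MOV r2, #0 → r2=0
MOV r0, #7 → r0=7
AND r1, r1, #63 → r1=2&63=2
LSL r2, r2, #3 → r2=0<<3=0
MOD r1, r1, #10 → r1=2%10=2
SUB r0, r0, #1 → r0=7-1=6
CMP r0, #2  (cmp 6,2)
BGT L2: taken
AND r1, r1, #63 → r1=2&63=2
LSL r2, r2, #3 → r2=0<<3=0
MOD r1, r1, #10 → r1=2%10=2
SUB r0, r0, #1 → r0=6-1=5
CMP r0, #2  (cmp 5,2)
BGT L2: taken
AND r1, r1, #63 → r1=2&63=2
LSL r2, r2, #3 → r2=0<<3=0
MOD r1, r1, #10 → r1=2%10=2
SUB r0, r0, #1 → r0=5-1=4
CMP r0, #2  (cmp 4,2)
BGT L2: taken
AND r1, r1, #63 → r1=2&63=2
LSL r2, r2, #3 → r2=0<<3=0
MOD r1, r1, #10 → r1=2%10=2
SUB r0, r0, #1 → r0=4-1=3
CMP r0, #2  (cmp 3,2)
BGT L2: taken
AND r1, r1, #63 → r1=2&63=2
LSL r2, r2, #3 → r2=0<<3=0
MOD r1, r1, #10 → r1=2%10=2
SUB r0, r0, #1 → r0=3-1=2
CMP r0, #2  (cmp 2,2)
BGT L2: not taken
halt.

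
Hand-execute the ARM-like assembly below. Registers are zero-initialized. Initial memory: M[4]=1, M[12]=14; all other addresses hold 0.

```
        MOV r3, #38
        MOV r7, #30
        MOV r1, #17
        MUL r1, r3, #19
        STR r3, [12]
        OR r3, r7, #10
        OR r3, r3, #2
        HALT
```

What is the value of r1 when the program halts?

722

after MOV r3, #38: r3=38
after MOV r7, #30: r7=30
after MOV r1, #17: r1=17
after MUL r1, r3, #19: r1=38*19=722
STR r3, [12] → M[12]=38
after OR r3, r7, #10: r3=30|10=30
after OR r3, r3, #2: r3=30|2=30
halt.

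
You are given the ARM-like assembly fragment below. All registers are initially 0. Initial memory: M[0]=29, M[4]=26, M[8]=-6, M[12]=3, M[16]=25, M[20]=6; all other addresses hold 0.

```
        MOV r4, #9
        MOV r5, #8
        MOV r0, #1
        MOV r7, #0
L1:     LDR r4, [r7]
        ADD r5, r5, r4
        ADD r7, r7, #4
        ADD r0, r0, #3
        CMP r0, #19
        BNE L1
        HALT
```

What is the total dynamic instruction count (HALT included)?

41

r4=9
r5=8
r0=1
r7=0
r4=M[0]=29
r5=8+29=37
r7=0+4=4
r0=1+3=4
CMP r0, #19  (cmp 4,19)
BNE L1: taken
r4=M[4]=26
r5=37+26=63
r7=4+4=8
r0=4+3=7
CMP r0, #19  (cmp 7,19)
BNE L1: taken
r4=M[8]=-6
r5=63+(-6)=57
r7=8+4=12
r0=7+3=10
CMP r0, #19  (cmp 10,19)
BNE L1: taken
r4=M[12]=3
r5=57+3=60
r7=12+4=16
r0=10+3=13
CMP r0, #19  (cmp 13,19)
BNE L1: taken
r4=M[16]=25
r5=60+25=85
r7=16+4=20
r0=13+3=16
CMP r0, #19  (cmp 16,19)
BNE L1: taken
r4=M[20]=6
r5=85+6=91
r7=20+4=24
r0=16+3=19
CMP r0, #19  (cmp 19,19)
BNE L1: not taken
halt.
Total executed instructions: 41.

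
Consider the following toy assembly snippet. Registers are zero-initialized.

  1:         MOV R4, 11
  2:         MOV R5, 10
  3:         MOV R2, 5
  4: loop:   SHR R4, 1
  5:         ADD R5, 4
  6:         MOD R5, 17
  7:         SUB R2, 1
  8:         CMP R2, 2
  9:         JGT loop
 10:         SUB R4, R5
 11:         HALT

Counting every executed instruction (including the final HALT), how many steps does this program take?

R4=11
R5=10
R2=5
R4=11>>1=5
R5=10+4=14
R5=14%17=14
R2=5-1=4
CMP R2, 2  (cmp 4,2)
JGT loop: taken
R4=5>>1=2
R5=14+4=18
R5=18%17=1
R2=4-1=3
CMP R2, 2  (cmp 3,2)
JGT loop: taken
R4=2>>1=1
R5=1+4=5
R5=5%17=5
R2=3-1=2
CMP R2, 2  (cmp 2,2)
JGT loop: not taken
R4=1-5=-4
halt.
Total executed instructions: 23.

23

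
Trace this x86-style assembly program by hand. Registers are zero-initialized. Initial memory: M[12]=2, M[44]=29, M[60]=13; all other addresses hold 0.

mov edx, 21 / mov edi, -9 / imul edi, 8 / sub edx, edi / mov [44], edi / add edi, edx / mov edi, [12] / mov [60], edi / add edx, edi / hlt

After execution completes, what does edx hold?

mov edx, 21 → edx=21
mov edi, -9 → edi=-9
imul edi, 8 → edi=(-9)*8=-72
sub edx, edi → edx=21-(-72)=93
mov [44], edi → M[44]=-72
add edi, edx → edi=(-72)+93=21
mov edi, [12] → edi=M[12]=2
mov [60], edi → M[60]=2
add edx, edi → edx=93+2=95
halt.

95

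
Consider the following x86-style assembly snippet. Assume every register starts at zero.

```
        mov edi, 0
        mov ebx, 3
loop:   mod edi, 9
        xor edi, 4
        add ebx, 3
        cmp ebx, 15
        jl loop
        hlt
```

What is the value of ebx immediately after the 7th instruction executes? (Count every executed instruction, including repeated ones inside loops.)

mov edi, 0 → edi=0
mov ebx, 3 → ebx=3
mod edi, 9 → edi=0%9=0
xor edi, 4 → edi=0^4=4
add ebx, 3 → ebx=3+3=6
cmp ebx, 15  (cmp 6,15)
jl loop: taken
After step 7: ebx = 6.

6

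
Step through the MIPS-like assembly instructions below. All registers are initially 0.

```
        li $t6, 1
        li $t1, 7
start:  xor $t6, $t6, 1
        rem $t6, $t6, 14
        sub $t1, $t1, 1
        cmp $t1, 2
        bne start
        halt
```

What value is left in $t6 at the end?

li $t6, 1 → $t6=1
li $t1, 7 → $t1=7
xor $t6, $t6, 1 → $t6=1^1=0
rem $t6, $t6, 14 → $t6=0%14=0
sub $t1, $t1, 1 → $t1=7-1=6
cmp $t1, 2  (cmp 6,2)
bne start: taken
xor $t6, $t6, 1 → $t6=0^1=1
rem $t6, $t6, 14 → $t6=1%14=1
sub $t1, $t1, 1 → $t1=6-1=5
cmp $t1, 2  (cmp 5,2)
bne start: taken
xor $t6, $t6, 1 → $t6=1^1=0
rem $t6, $t6, 14 → $t6=0%14=0
sub $t1, $t1, 1 → $t1=5-1=4
cmp $t1, 2  (cmp 4,2)
bne start: taken
xor $t6, $t6, 1 → $t6=0^1=1
rem $t6, $t6, 14 → $t6=1%14=1
sub $t1, $t1, 1 → $t1=4-1=3
cmp $t1, 2  (cmp 3,2)
bne start: taken
xor $t6, $t6, 1 → $t6=1^1=0
rem $t6, $t6, 14 → $t6=0%14=0
sub $t1, $t1, 1 → $t1=3-1=2
cmp $t1, 2  (cmp 2,2)
bne start: not taken
halt.

0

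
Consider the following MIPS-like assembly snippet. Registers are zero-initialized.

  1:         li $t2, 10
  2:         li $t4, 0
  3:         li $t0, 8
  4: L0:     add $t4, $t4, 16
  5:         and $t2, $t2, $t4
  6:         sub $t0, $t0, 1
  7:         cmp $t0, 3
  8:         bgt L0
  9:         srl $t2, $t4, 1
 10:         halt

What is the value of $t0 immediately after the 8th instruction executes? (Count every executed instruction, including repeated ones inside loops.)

7

$t2=10
$t4=0
$t0=8
$t4=0+16=16
$t2=10&16=0
$t0=8-1=7
cmp $t0, 3  (cmp 7,3)
bgt L0: taken
After step 8: $t0 = 7.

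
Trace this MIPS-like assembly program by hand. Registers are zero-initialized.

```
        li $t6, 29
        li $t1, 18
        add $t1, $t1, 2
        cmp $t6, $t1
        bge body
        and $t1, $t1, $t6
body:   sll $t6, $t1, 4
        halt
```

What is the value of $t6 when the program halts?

li $t6, 29 → $t6=29
li $t1, 18 → $t1=18
add $t1, $t1, 2 → $t1=18+2=20
cmp $t6, $t1  (cmp 29,20)
bge body: taken
sll $t6, $t1, 4 → $t6=20<<4=320
halt.

320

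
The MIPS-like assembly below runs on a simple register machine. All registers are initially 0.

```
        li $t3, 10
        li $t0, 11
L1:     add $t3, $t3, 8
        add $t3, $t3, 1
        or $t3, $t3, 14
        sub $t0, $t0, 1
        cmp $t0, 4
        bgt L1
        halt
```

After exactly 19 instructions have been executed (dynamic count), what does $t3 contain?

63

li $t3, 10 → $t3=10
li $t0, 11 → $t0=11
add $t3, $t3, 8 → $t3=10+8=18
add $t3, $t3, 1 → $t3=18+1=19
or $t3, $t3, 14 → $t3=19|14=31
sub $t0, $t0, 1 → $t0=11-1=10
cmp $t0, 4  (cmp 10,4)
bgt L1: taken
add $t3, $t3, 8 → $t3=31+8=39
add $t3, $t3, 1 → $t3=39+1=40
or $t3, $t3, 14 → $t3=40|14=46
sub $t0, $t0, 1 → $t0=10-1=9
cmp $t0, 4  (cmp 9,4)
bgt L1: taken
add $t3, $t3, 8 → $t3=46+8=54
add $t3, $t3, 1 → $t3=54+1=55
or $t3, $t3, 14 → $t3=55|14=63
sub $t0, $t0, 1 → $t0=9-1=8
cmp $t0, 4  (cmp 8,4)
After step 19: $t3 = 63.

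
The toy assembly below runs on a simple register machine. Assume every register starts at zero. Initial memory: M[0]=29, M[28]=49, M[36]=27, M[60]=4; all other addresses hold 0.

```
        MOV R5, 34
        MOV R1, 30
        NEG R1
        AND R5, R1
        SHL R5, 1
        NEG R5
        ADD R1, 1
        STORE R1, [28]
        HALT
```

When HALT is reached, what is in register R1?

R5=34
R1=30
R1=-(30)=-30
R5=34&(-30)=34
R5=34<<1=68
R5=-(68)=-68
R1=(-30)+1=-29
STORE R1, [28] → M[28]=-29
halt.

-29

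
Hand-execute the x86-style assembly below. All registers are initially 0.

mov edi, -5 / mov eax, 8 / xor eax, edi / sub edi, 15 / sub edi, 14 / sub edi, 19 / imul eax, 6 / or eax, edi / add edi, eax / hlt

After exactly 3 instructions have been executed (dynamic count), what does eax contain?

after mov edi, -5: edi=-5
after mov eax, 8: eax=8
after xor eax, edi: eax=8^(-5)=-13
After step 3: eax = -13.

-13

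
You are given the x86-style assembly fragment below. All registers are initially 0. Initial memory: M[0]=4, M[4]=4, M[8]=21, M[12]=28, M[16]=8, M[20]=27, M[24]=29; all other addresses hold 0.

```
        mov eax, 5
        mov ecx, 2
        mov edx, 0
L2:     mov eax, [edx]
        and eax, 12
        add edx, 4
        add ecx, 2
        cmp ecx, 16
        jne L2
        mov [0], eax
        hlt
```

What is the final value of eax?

12

mov eax, 5 → eax=5
mov ecx, 2 → ecx=2
mov edx, 0 → edx=0
mov eax, [edx] → eax=M[0]=4
and eax, 12 → eax=4&12=4
add edx, 4 → edx=0+4=4
add ecx, 2 → ecx=2+2=4
cmp ecx, 16  (cmp 4,16)
jne L2: taken
mov eax, [edx] → eax=M[4]=4
and eax, 12 → eax=4&12=4
add edx, 4 → edx=4+4=8
add ecx, 2 → ecx=4+2=6
cmp ecx, 16  (cmp 6,16)
jne L2: taken
mov eax, [edx] → eax=M[8]=21
and eax, 12 → eax=21&12=4
add edx, 4 → edx=8+4=12
add ecx, 2 → ecx=6+2=8
cmp ecx, 16  (cmp 8,16)
jne L2: taken
mov eax, [edx] → eax=M[12]=28
and eax, 12 → eax=28&12=12
add edx, 4 → edx=12+4=16
add ecx, 2 → ecx=8+2=10
cmp ecx, 16  (cmp 10,16)
jne L2: taken
mov eax, [edx] → eax=M[16]=8
and eax, 12 → eax=8&12=8
add edx, 4 → edx=16+4=20
add ecx, 2 → ecx=10+2=12
cmp ecx, 16  (cmp 12,16)
jne L2: taken
mov eax, [edx] → eax=M[20]=27
and eax, 12 → eax=27&12=8
add edx, 4 → edx=20+4=24
add ecx, 2 → ecx=12+2=14
cmp ecx, 16  (cmp 14,16)
jne L2: taken
mov eax, [edx] → eax=M[24]=29
and eax, 12 → eax=29&12=12
add edx, 4 → edx=24+4=28
add ecx, 2 → ecx=14+2=16
cmp ecx, 16  (cmp 16,16)
jne L2: not taken
mov [0], eax → M[0]=12
halt.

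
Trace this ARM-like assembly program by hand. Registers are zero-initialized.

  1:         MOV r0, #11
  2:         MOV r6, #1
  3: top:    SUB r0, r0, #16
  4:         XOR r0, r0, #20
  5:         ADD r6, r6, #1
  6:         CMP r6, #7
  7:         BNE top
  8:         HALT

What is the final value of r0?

-181

r0=11
r6=1
r0=11-16=-5
r0=(-5)^20=-17
r6=1+1=2
CMP r6, #7  (cmp 2,7)
BNE top: taken
r0=(-17)-16=-33
r0=(-33)^20=-53
r6=2+1=3
CMP r6, #7  (cmp 3,7)
BNE top: taken
r0=(-53)-16=-69
r0=(-69)^20=-81
r6=3+1=4
CMP r6, #7  (cmp 4,7)
BNE top: taken
r0=(-81)-16=-97
r0=(-97)^20=-117
r6=4+1=5
CMP r6, #7  (cmp 5,7)
BNE top: taken
r0=(-117)-16=-133
r0=(-133)^20=-145
r6=5+1=6
CMP r6, #7  (cmp 6,7)
BNE top: taken
r0=(-145)-16=-161
r0=(-161)^20=-181
r6=6+1=7
CMP r6, #7  (cmp 7,7)
BNE top: not taken
halt.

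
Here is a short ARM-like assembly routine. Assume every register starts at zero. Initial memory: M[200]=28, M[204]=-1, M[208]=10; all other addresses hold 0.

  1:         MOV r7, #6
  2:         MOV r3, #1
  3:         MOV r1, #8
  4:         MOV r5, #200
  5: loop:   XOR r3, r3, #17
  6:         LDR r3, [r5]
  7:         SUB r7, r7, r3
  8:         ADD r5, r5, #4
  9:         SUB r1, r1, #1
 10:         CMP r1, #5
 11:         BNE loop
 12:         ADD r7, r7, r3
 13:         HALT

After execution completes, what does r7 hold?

MOV r7, #6 → r7=6
MOV r3, #1 → r3=1
MOV r1, #8 → r1=8
MOV r5, #200 → r5=200
XOR r3, r3, #17 → r3=1^17=16
LDR r3, [r5] → r3=M[200]=28
SUB r7, r7, r3 → r7=6-28=-22
ADD r5, r5, #4 → r5=200+4=204
SUB r1, r1, #1 → r1=8-1=7
CMP r1, #5  (cmp 7,5)
BNE loop: taken
XOR r3, r3, #17 → r3=28^17=13
LDR r3, [r5] → r3=M[204]=-1
SUB r7, r7, r3 → r7=(-22)-(-1)=-21
ADD r5, r5, #4 → r5=204+4=208
SUB r1, r1, #1 → r1=7-1=6
CMP r1, #5  (cmp 6,5)
BNE loop: taken
XOR r3, r3, #17 → r3=(-1)^17=-18
LDR r3, [r5] → r3=M[208]=10
SUB r7, r7, r3 → r7=(-21)-10=-31
ADD r5, r5, #4 → r5=208+4=212
SUB r1, r1, #1 → r1=6-1=5
CMP r1, #5  (cmp 5,5)
BNE loop: not taken
ADD r7, r7, r3 → r7=(-31)+10=-21
halt.

-21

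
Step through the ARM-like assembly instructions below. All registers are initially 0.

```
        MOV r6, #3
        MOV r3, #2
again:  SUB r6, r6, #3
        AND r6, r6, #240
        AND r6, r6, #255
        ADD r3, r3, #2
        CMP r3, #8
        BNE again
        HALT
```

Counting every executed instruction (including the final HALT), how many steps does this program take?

21

MOV r6, #3 → r6=3
MOV r3, #2 → r3=2
SUB r6, r6, #3 → r6=3-3=0
AND r6, r6, #240 → r6=0&240=0
AND r6, r6, #255 → r6=0&255=0
ADD r3, r3, #2 → r3=2+2=4
CMP r3, #8  (cmp 4,8)
BNE again: taken
SUB r6, r6, #3 → r6=0-3=-3
AND r6, r6, #240 → r6=(-3)&240=240
AND r6, r6, #255 → r6=240&255=240
ADD r3, r3, #2 → r3=4+2=6
CMP r3, #8  (cmp 6,8)
BNE again: taken
SUB r6, r6, #3 → r6=240-3=237
AND r6, r6, #240 → r6=237&240=224
AND r6, r6, #255 → r6=224&255=224
ADD r3, r3, #2 → r3=6+2=8
CMP r3, #8  (cmp 8,8)
BNE again: not taken
halt.
Total executed instructions: 21.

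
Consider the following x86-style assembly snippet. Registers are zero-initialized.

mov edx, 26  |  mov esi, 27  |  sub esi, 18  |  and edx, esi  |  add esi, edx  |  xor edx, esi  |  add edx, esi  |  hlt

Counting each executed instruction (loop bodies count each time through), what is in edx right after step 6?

edx=26
esi=27
esi=27-18=9
edx=26&9=8
esi=9+8=17
edx=8^17=25
After step 6: edx = 25.

25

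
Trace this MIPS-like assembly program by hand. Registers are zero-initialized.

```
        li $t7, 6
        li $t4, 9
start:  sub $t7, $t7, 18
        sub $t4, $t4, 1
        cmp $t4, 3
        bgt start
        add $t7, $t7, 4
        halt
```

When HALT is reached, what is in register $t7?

-98

li $t7, 6 → $t7=6
li $t4, 9 → $t4=9
sub $t7, $t7, 18 → $t7=6-18=-12
sub $t4, $t4, 1 → $t4=9-1=8
cmp $t4, 3  (cmp 8,3)
bgt start: taken
sub $t7, $t7, 18 → $t7=(-12)-18=-30
sub $t4, $t4, 1 → $t4=8-1=7
cmp $t4, 3  (cmp 7,3)
bgt start: taken
sub $t7, $t7, 18 → $t7=(-30)-18=-48
sub $t4, $t4, 1 → $t4=7-1=6
cmp $t4, 3  (cmp 6,3)
bgt start: taken
sub $t7, $t7, 18 → $t7=(-48)-18=-66
sub $t4, $t4, 1 → $t4=6-1=5
cmp $t4, 3  (cmp 5,3)
bgt start: taken
sub $t7, $t7, 18 → $t7=(-66)-18=-84
sub $t4, $t4, 1 → $t4=5-1=4
cmp $t4, 3  (cmp 4,3)
bgt start: taken
sub $t7, $t7, 18 → $t7=(-84)-18=-102
sub $t4, $t4, 1 → $t4=4-1=3
cmp $t4, 3  (cmp 3,3)
bgt start: not taken
add $t7, $t7, 4 → $t7=(-102)+4=-98
halt.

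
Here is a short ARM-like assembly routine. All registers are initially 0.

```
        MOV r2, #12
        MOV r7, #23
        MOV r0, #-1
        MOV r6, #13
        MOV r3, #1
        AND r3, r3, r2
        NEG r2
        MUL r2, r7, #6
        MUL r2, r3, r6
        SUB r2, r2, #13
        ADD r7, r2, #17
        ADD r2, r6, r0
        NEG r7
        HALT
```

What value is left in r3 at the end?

0

after MOV r2, #12: r2=12
after MOV r7, #23: r7=23
after MOV r0, #-1: r0=-1
after MOV r6, #13: r6=13
after MOV r3, #1: r3=1
after AND r3, r3, r2: r3=1&12=0
after NEG r2: r2=-(12)=-12
after MUL r2, r7, #6: r2=23*6=138
after MUL r2, r3, r6: r2=0*13=0
after SUB r2, r2, #13: r2=0-13=-13
after ADD r7, r2, #17: r7=(-13)+17=4
after ADD r2, r6, r0: r2=13+(-1)=12
after NEG r7: r7=-(4)=-4
halt.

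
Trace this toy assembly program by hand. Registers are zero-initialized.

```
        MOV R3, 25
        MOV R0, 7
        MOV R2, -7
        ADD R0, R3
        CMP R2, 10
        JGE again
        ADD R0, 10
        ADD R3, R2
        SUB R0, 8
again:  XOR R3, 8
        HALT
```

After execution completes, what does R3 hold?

26

R3=25
R0=7
R2=-7
R0=7+25=32
CMP R2, 10  (cmp -7,10)
JGE again: not taken
R0=32+10=42
R3=25+(-7)=18
R0=42-8=34
R3=18^8=26
halt.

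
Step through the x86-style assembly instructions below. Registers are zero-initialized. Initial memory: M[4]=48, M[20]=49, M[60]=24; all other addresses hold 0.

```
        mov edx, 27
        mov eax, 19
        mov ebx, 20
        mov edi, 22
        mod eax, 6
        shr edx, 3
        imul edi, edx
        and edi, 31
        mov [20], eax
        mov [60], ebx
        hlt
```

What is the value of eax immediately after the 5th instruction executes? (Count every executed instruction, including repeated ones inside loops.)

after mov edx, 27: edx=27
after mov eax, 19: eax=19
after mov ebx, 20: ebx=20
after mov edi, 22: edi=22
after mod eax, 6: eax=19%6=1
After step 5: eax = 1.

1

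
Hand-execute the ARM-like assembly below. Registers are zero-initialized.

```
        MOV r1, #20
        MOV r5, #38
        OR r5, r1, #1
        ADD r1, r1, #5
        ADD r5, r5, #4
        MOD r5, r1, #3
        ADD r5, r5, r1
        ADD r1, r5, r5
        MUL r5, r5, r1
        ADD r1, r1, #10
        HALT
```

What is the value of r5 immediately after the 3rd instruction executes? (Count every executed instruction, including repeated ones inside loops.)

MOV r1, #20 → r1=20
MOV r5, #38 → r5=38
OR r5, r1, #1 → r5=20|1=21
After step 3: r5 = 21.

21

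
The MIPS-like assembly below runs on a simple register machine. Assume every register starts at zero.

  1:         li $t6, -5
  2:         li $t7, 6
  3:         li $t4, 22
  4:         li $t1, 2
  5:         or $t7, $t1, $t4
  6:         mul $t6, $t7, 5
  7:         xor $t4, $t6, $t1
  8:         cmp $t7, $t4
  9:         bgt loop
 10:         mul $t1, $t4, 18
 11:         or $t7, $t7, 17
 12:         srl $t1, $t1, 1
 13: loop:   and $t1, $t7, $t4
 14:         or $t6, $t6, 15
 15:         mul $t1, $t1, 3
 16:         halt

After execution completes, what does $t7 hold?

23

li $t6, -5 → $t6=-5
li $t7, 6 → $t7=6
li $t4, 22 → $t4=22
li $t1, 2 → $t1=2
or $t7, $t1, $t4 → $t7=2|22=22
mul $t6, $t7, 5 → $t6=22*5=110
xor $t4, $t6, $t1 → $t4=110^2=108
cmp $t7, $t4  (cmp 22,108)
bgt loop: not taken
mul $t1, $t4, 18 → $t1=108*18=1944
or $t7, $t7, 17 → $t7=22|17=23
srl $t1, $t1, 1 → $t1=1944>>1=972
and $t1, $t7, $t4 → $t1=23&108=4
or $t6, $t6, 15 → $t6=110|15=111
mul $t1, $t1, 3 → $t1=4*3=12
halt.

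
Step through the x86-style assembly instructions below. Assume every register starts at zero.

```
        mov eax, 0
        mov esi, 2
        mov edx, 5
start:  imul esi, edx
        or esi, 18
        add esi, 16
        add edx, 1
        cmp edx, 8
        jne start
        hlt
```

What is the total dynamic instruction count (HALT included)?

22

mov eax, 0 → eax=0
mov esi, 2 → esi=2
mov edx, 5 → edx=5
imul esi, edx → esi=2*5=10
or esi, 18 → esi=10|18=26
add esi, 16 → esi=26+16=42
add edx, 1 → edx=5+1=6
cmp edx, 8  (cmp 6,8)
jne start: taken
imul esi, edx → esi=42*6=252
or esi, 18 → esi=252|18=254
add esi, 16 → esi=254+16=270
add edx, 1 → edx=6+1=7
cmp edx, 8  (cmp 7,8)
jne start: taken
imul esi, edx → esi=270*7=1890
or esi, 18 → esi=1890|18=1906
add esi, 16 → esi=1906+16=1922
add edx, 1 → edx=7+1=8
cmp edx, 8  (cmp 8,8)
jne start: not taken
halt.
Total executed instructions: 22.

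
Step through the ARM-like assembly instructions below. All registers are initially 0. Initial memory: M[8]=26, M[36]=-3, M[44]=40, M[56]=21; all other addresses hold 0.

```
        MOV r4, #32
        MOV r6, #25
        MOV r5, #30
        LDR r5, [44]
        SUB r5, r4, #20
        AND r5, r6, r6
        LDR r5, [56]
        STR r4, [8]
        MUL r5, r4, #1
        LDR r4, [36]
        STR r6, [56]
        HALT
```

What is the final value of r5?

32

after MOV r4, #32: r4=32
after MOV r6, #25: r6=25
after MOV r5, #30: r5=30
after LDR r5, [44]: r5=M[44]=40
after SUB r5, r4, #20: r5=32-20=12
after AND r5, r6, r6: r5=25&25=25
after LDR r5, [56]: r5=M[56]=21
STR r4, [8] → M[8]=32
after MUL r5, r4, #1: r5=32*1=32
after LDR r4, [36]: r4=M[36]=-3
STR r6, [56] → M[56]=25
halt.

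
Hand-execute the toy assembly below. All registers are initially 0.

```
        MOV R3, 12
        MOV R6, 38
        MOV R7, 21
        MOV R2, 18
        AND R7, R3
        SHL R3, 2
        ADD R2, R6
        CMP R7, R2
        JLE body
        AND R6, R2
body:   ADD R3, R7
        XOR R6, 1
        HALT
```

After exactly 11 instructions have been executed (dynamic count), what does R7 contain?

MOV R3, 12 → R3=12
MOV R6, 38 → R6=38
MOV R7, 21 → R7=21
MOV R2, 18 → R2=18
AND R7, R3 → R7=21&12=4
SHL R3, 2 → R3=12<<2=48
ADD R2, R6 → R2=18+38=56
CMP R7, R2  (cmp 4,56)
JLE body: taken
ADD R3, R7 → R3=48+4=52
XOR R6, 1 → R6=38^1=39
After step 11: R7 = 4.

4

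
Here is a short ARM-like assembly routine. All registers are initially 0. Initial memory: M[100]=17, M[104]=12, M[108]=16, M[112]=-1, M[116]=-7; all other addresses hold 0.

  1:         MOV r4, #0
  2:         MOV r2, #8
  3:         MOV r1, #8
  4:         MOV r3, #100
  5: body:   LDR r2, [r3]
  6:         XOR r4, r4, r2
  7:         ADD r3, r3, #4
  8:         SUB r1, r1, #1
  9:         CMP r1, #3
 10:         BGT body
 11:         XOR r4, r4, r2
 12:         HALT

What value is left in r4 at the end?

MOV r4, #0 → r4=0
MOV r2, #8 → r2=8
MOV r1, #8 → r1=8
MOV r3, #100 → r3=100
LDR r2, [r3] → r2=M[100]=17
XOR r4, r4, r2 → r4=0^17=17
ADD r3, r3, #4 → r3=100+4=104
SUB r1, r1, #1 → r1=8-1=7
CMP r1, #3  (cmp 7,3)
BGT body: taken
LDR r2, [r3] → r2=M[104]=12
XOR r4, r4, r2 → r4=17^12=29
ADD r3, r3, #4 → r3=104+4=108
SUB r1, r1, #1 → r1=7-1=6
CMP r1, #3  (cmp 6,3)
BGT body: taken
LDR r2, [r3] → r2=M[108]=16
XOR r4, r4, r2 → r4=29^16=13
ADD r3, r3, #4 → r3=108+4=112
SUB r1, r1, #1 → r1=6-1=5
CMP r1, #3  (cmp 5,3)
BGT body: taken
LDR r2, [r3] → r2=M[112]=-1
XOR r4, r4, r2 → r4=13^(-1)=-14
ADD r3, r3, #4 → r3=112+4=116
SUB r1, r1, #1 → r1=5-1=4
CMP r1, #3  (cmp 4,3)
BGT body: taken
LDR r2, [r3] → r2=M[116]=-7
XOR r4, r4, r2 → r4=(-14)^(-7)=11
ADD r3, r3, #4 → r3=116+4=120
SUB r1, r1, #1 → r1=4-1=3
CMP r1, #3  (cmp 3,3)
BGT body: not taken
XOR r4, r4, r2 → r4=11^(-7)=-14
halt.

-14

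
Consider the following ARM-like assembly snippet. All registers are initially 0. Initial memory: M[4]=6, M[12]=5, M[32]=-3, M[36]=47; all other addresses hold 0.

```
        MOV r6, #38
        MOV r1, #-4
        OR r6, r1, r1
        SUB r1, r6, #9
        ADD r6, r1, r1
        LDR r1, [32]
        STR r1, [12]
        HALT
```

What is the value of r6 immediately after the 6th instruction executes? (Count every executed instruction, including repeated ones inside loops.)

after MOV r6, #38: r6=38
after MOV r1, #-4: r1=-4
after OR r6, r1, r1: r6=(-4)|(-4)=-4
after SUB r1, r6, #9: r1=(-4)-9=-13
after ADD r6, r1, r1: r6=(-13)+(-13)=-26
after LDR r1, [32]: r1=M[32]=-3
After step 6: r6 = -26.

-26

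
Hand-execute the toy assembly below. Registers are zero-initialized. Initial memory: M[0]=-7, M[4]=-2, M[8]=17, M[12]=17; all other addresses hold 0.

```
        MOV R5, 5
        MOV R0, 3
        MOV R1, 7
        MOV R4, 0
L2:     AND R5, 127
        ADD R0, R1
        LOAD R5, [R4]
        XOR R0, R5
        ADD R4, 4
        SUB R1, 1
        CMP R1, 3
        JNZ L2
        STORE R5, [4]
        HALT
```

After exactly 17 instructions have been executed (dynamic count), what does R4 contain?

R5=5
R0=3
R1=7
R4=0
R5=5&127=5
R0=3+7=10
R5=M[0]=-7
R0=10^(-7)=-13
R4=0+4=4
R1=7-1=6
CMP R1, 3  (cmp 6,3)
JNZ L2: taken
R5=(-7)&127=121
R0=(-13)+6=-7
R5=M[4]=-2
R0=(-7)^(-2)=7
R4=4+4=8
After step 17: R4 = 8.

8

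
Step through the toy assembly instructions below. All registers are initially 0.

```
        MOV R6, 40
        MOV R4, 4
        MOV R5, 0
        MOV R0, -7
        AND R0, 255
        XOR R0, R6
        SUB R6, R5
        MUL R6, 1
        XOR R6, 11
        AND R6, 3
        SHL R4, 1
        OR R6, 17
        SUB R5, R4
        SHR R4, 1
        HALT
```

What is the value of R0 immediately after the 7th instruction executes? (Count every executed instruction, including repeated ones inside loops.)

after MOV R6, 40: R6=40
after MOV R4, 4: R4=4
after MOV R5, 0: R5=0
after MOV R0, -7: R0=-7
after AND R0, 255: R0=(-7)&255=249
after XOR R0, R6: R0=249^40=209
after SUB R6, R5: R6=40-0=40
After step 7: R0 = 209.

209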